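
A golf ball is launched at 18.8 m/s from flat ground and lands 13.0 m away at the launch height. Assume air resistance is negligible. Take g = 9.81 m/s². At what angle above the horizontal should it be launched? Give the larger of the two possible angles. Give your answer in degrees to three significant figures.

79.4°

Level-ground range R = v₀² sin(2θ)/g ⇒ sin(2θ) = gR/v₀² = 9.81 × 13.0 / 18.8² = 0.3608.
2θ = 21.15° or 180° − 21.15° = 158.8°, so θ = 10.58° or 79.42°.
The larger angle is 79.42°.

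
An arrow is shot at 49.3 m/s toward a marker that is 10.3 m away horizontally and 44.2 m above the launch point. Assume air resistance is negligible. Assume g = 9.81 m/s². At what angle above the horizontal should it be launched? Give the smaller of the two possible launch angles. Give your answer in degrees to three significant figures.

Trajectory: y = x tanθ − g x² (1 + tan²θ)/(2v₀²). With x = 10.3, y = 44.2, v₀ = 49.3, g = 9.81:
0.2141 tan²θ − 10.3 tanθ + (44.41) = 0.
tanθ = [10.3 ± √(10.3² − 4 × 0.2141 × (44.41))] / (2 × 0.2141) = (10.3 ± 8.249) / 0.4282, giving tanθ = 4.789 or 43.32.
θ = 78.20° or 88.68°; the smaller is 78.20°.

78.2°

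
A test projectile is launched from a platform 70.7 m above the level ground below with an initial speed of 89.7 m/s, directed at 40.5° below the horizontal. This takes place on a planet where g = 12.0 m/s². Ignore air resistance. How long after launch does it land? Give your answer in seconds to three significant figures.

Components: vₓ = 89.70 cos 40.5° = 68.21 m/s, v_y0 = −58.26 m/s (downward).
With up positive and y = 0 at the ground: y(t) = 70.7 + (−58.26) t − 6.000 t². Setting y = 0 and taking the positive root: t = [−58.26 + √(58.26² + 2·12.0·70.7)] / 12.0 = (−58.26 + 71.35) / 12.0 = 1.091 s.

1.09 s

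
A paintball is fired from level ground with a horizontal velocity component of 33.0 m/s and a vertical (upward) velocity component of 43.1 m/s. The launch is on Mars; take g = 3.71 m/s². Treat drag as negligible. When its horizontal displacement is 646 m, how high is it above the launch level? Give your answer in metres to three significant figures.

At x = 646 m, t = x/vₓ = 646/33.00 = 19.58 s.
Height: y = v_y0 t − ½ g t² = 43.10 × 19.58 − 1.855 × 19.58² = 843.7 − 710.9 = 132.9 m.

133 m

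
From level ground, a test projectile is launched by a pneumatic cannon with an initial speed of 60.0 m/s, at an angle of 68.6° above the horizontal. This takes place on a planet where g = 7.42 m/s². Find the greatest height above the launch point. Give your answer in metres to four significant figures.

vₓ = 60.00 cos 68.6° = 21.89 m/s; v_y0 = 60.00 sin 68.6° = 55.86 m/s.
Maximum height: H = v_y0² / (2g) = 55.86² / (2 × 7.42) = 210.3 m.

210.3 m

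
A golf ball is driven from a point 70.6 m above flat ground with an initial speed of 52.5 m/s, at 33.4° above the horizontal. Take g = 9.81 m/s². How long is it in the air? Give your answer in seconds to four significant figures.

vₓ = 52.50 cos 33.4° = 43.83 m/s; v_y0 = 52.50 sin 33.4° = 28.90 m/s.
Vertical motion (up positive, ground at y = 0): 4.905 t² − (28.90) t − 70.6 = 0, so t = (28.90 + √(28.90² + 2·9.81·70.6)) / 9.81 = (28.90 + 47.12) / 9.81 = 7.749 s.

7.749 s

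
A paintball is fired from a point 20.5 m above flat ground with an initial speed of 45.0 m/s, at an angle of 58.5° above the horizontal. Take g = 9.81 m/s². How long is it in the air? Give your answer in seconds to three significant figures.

8.32 s

Horizontal component vₓ = 45.00 cos 58.5° = 23.51 m/s; vertical v_y0 = 45.00 sin 58.5° = 38.37 m/s.
Vertical motion (up positive, ground at y = 0): 4.905 t² − (38.37) t − 20.5 = 0, so t = (38.37 + √(38.37² + 2·9.81·20.5)) / 9.81 = (38.37 + 43.29) / 9.81 = 8.324 s.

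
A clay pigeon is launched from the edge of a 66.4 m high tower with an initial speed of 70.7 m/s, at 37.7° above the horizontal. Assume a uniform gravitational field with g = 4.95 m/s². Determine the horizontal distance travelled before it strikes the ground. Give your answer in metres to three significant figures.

vₓ = 70.70 cos 37.7° = 55.94 m/s; v_y0 = 70.70 sin 37.7° = 43.23 m/s.
Vertical motion (up positive, ground at y = 0): 2.475 t² − (43.23) t − 66.4 = 0, so t = (43.23 + √(43.23² + 2·4.95·66.4)) / 4.95 = (43.23 + 50.27) / 4.95 = 18.89 s.
Horizontal distance: R = vₓ t = 55.94 × 18.89 = 1057 m.

1060 m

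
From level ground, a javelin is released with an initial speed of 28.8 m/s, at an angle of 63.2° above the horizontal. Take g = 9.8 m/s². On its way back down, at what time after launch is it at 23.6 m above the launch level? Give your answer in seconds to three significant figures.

Resolve: vₓ = 28.80 cos 63.2° = 12.99 m/s and v_y0 = 28.80 sin 63.2° = 25.71 m/s.
Set y = v_y0 t − ½ g t² = 23.6: 4.900 t² − 25.71 t + 23.6 = 0.
Quadratic formula: t = (25.71 ± √198.26) / 9.80 = (25.71 ± 14.08) / 9.80 → t = 1.186 s or 4.060 s.
The descending-branch root is 4.060 s.

4.06 s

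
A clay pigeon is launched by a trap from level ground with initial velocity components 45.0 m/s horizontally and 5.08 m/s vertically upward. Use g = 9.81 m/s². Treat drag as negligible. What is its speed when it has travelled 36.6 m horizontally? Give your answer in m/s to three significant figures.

At x = 36.6 m, t = x/vₓ = 36.6/45.00 = 0.8133 s.
Vertical velocity there: v_y = v_y0 − g t = 5.080 − 9.81 × 0.8133 = −2.899 m/s.
Speed: √(vₓ² + v_y²) = √(45.00² + 2.899²) = 45.09 m/s.

45.1 m/s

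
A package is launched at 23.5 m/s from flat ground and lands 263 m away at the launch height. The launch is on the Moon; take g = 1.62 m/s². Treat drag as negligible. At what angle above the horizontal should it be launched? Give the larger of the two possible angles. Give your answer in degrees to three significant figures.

Level-ground range R = v₀² sin(2θ)/g ⇒ sin(2θ) = gR/v₀² = 1.62 × 263 / 23.5² = 0.7715.
2θ = 50.49° or 180° − 50.49° = 129.5°, so θ = 25.24° or 64.76°.
The larger angle is 64.76°.

64.8°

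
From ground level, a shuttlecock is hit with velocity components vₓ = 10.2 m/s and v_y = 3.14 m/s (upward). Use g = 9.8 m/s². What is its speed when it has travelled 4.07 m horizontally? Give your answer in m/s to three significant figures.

10.2 m/s

At x = 4.07 m, t = x/vₓ = 4.07/10.20 = 0.3990 s.
Vertical velocity there: v_y = v_y0 − g t = 3.140 − 9.80 × 0.3990 = −0.7704 m/s.
Speed: √(vₓ² + v_y²) = √(10.20² + 0.7704²) = 10.23 m/s.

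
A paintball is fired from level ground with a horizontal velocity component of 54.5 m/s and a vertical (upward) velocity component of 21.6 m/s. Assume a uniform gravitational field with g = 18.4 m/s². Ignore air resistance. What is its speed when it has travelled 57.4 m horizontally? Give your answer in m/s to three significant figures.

54.5 m/s

Time to reach x = 57.4 m: t = x/vₓ = 57.4/54.50 = 1.053 s.
Vertical velocity there: v_y = v_y0 − g t = 21.60 − 18.4 × 1.053 = 2.221 m/s.
Speed: √(vₓ² + v_y²) = √(54.50² + 2.221²) = 54.55 m/s.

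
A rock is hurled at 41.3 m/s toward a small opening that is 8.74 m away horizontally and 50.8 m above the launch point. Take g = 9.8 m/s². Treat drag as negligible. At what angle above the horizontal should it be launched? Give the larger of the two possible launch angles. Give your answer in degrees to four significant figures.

Trajectory: y = x tanθ − g x² (1 + tan²θ)/(2v₀²). With x = 8.74, y = 50.8, v₀ = 41.3, g = 9.80:
0.2194 tan²θ − 8.74 tanθ + (51.02) = 0.
tanθ = [8.74 ± √(8.74² − 4 × 0.2194 × (51.02))] / (2 × 0.2194) = (8.74 ± 5.622) / 0.4389, giving tanθ = 7.105 or 32.72.
θ = 81.99° or 88.25°; the larger is 88.25°.

88.25°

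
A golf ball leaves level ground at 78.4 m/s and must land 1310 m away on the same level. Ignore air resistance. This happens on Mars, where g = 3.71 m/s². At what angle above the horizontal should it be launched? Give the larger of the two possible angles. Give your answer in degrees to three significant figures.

63.9°

From R = (v₀²/g) sin 2θ: sin 2θ = 3.71 × 1310 / 6146.6 = 0.7907.
2θ = 52.25° or 180° − 52.25° = 127.7°, so θ = 26.13° or 63.87°.
The larger angle is 63.87°.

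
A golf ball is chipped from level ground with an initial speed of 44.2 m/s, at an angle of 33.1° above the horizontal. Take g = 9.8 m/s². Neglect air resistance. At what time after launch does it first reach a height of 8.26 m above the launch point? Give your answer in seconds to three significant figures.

vₓ = 44.20 cos 33.1° = 37.03 m/s; v_y0 = 44.20 sin 33.1° = 24.14 m/s.
Height y(t) = 24.14 t − 4.900 t² = 8.26 gives 4.900 t² − 24.14 t + 8.26 = 0.
Quadratic formula: t = (24.14 ± √420.73) / 9.80 = (24.14 ± 20.51) / 9.80 → t = 0.3700 s or 4.556 s.
The first (ascending) time is 0.3700 s.

0.370 s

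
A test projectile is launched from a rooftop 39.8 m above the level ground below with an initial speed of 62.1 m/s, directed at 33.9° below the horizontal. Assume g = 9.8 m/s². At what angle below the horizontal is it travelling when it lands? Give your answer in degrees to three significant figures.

vₓ = 62.10 cos 33.9° = 51.54 m/s; v_y0 = −34.64 m/s (downward).
Vertical motion (up positive, ground at y = 0): 4.900 t² − (−34.64) t − 39.8 = 0, so t = (−34.64 + √(34.64² + 2·9.80·39.8)) / 9.80 = (−34.64 + 44.49) / 9.80 = 1.006 s.
At impact: v_y = v_y0 − g t = −44.49 m/s; vₓ = 51.54 m/s.
Angle below horizontal: arctan(|v_y|/vₓ) = arctan(44.49/51.54) = 40.80°.

40.8°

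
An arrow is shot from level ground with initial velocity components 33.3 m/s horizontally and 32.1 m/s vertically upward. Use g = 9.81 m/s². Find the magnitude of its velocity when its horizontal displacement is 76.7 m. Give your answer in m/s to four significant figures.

34.63 m/s

At x = 76.7 m, t = x/vₓ = 76.7/33.30 = 2.303 s.
Vertical velocity there: v_y = v_y0 − g t = 32.10 − 9.81 × 2.303 = 9.505 m/s.
Speed: √(vₓ² + v_y²) = √(33.30² + 9.505²) = 34.63 m/s.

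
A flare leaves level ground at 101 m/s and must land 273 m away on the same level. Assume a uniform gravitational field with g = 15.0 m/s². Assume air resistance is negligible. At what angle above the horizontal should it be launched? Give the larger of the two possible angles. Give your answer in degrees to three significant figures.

Level-ground range R = v₀² sin(2θ)/g ⇒ sin(2θ) = gR/v₀² = 15.0 × 273 / 101² = 0.4014.
2θ = 23.67° or 180° − 23.67° = 156.3°, so θ = 11.83° or 78.17°.
The larger angle is 78.17°.

78.2°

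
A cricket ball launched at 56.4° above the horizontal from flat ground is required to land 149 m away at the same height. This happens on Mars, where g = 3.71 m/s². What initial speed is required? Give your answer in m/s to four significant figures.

24.49 m/s

On level ground R = v₀² sin 2θ / g ⇒ v₀ = √(gR / sin 2θ).
v₀ = √(3.71 × 149 / sin 112.8°) = √(552.8 / 0.9219) = √599.64 = 24.49 m/s.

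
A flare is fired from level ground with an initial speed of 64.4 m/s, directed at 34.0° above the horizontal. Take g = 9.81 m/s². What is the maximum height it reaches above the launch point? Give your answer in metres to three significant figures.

66.1 m

vₓ = 64.40 cos 34.0° = 53.39 m/s; v_y0 = 64.40 sin 34.0° = 36.01 m/s.
Maximum height: H = v_y0² / (2g) = 36.01² / (2 × 9.81) = 66.10 m.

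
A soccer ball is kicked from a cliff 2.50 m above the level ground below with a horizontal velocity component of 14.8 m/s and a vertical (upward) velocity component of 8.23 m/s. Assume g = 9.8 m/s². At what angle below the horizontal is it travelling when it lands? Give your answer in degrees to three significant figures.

36.1°

With up positive and y = 0 at the ground: y(t) = 2.50 + (8.230) t − 4.900 t². Setting y = 0 and taking the positive root: t = [8.230 + √(8.230² + 2·9.80·2.50)] / 9.80 = (8.230 + 10.80) / 9.80 = 1.942 s.
At impact: v_y = v_y0 − g t = −10.80 m/s; vₓ = 14.80 m/s.
Angle below horizontal: arctan(|v_y|/vₓ) = arctan(10.80/14.80) = 36.13°.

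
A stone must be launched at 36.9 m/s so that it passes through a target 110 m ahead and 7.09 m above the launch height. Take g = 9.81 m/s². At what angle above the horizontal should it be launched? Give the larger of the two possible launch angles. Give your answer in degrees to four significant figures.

Trajectory: y = x tanθ − g x² (1 + tan²θ)/(2v₀²). With x = 110, y = 7.09, v₀ = 36.9, g = 9.81:
43.59 tan²θ − 110 tanθ + (50.68) = 0.
tanθ = [110 ± √(110² − 4 × 43.59 × (50.68))] / (2 × 43.59) = (110 ± 57.13) / 87.18, giving tanθ = 0.6065 or 1.917.
θ = 31.23° or 62.45°; the larger is 62.45°.

62.45°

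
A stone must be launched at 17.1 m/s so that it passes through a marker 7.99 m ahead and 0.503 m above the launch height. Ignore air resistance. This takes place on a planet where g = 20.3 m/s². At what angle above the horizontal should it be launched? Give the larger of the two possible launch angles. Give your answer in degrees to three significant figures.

72.8°

Trajectory: y = x tanθ − g x² (1 + tan²θ)/(2v₀²). With x = 7.99, y = 0.503, v₀ = 17.1, g = 20.3:
2.216 tan²θ − 7.99 tanθ + (2.719) = 0.
tanθ = [7.99 ± √(7.99² − 4 × 2.216 × (2.719))] / (2 × 2.216) = (7.99 ± 6.304) / 4.432, giving tanθ = 0.3804 or 3.225.
θ = 20.83° or 72.77°; the larger is 72.77°.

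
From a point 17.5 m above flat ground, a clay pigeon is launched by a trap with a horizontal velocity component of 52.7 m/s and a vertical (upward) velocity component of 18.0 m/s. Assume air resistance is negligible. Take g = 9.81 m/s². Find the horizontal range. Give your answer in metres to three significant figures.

235 m

With up positive and y = 0 at the ground: y(t) = 17.5 + (18.00) t − 4.905 t². Setting y = 0 and taking the positive root: t = [18.00 + √(18.00² + 2·9.81·17.5)] / 9.81 = (18.00 + 25.83) / 9.81 = 4.468 s.
Horizontal distance: R = vₓ t = 52.70 × 4.468 = 235.5 m.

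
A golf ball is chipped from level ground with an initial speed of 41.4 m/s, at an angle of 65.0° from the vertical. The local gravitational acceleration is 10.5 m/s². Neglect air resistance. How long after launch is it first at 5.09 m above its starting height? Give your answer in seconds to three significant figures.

Resolve: vₓ = 41.40 sin 65.0° = 37.52 m/s and v_y0 = 41.40 cos 65.0° = 17.50 m/s.
Set y = v_y0 t − ½ g t² = 5.09: 5.250 t² − 17.50 t + 5.09 = 0.
t = [17.50 ± √(17.50² − 2·10.5·5.09)] / 10.5 = (17.50 ± 14.12) / 10.5, so t = 0.3220 s or t = 3.011 s.
The first (ascending) time is 0.3220 s.

0.322 s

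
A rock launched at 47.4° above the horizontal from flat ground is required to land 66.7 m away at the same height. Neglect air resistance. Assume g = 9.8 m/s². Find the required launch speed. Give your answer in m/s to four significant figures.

25.61 m/s

From R = (v₀² / g) sin 2θ: v₀ = √(gR / sin 2θ).
v₀ = √(9.80 × 66.7 / sin 94.80°) = √(653.7 / 0.9965) = √655.96 = 25.61 m/s.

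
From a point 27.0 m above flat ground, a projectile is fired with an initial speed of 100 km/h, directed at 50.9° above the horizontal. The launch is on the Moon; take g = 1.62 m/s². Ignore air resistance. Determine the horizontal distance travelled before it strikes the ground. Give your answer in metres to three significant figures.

487 m

Convert: 100 km/h = 100/3.6 = 27.78 m/s.
Horizontal component vₓ = 27.78 cos 50.9° = 17.52 m/s; vertical v_y0 = 27.78 sin 50.9° = 21.56 m/s.
Vertical motion (up positive, ground at y = 0): 0.8100 t² − (21.56) t − 27.0 = 0, so t = (21.56 + √(21.56² + 2·1.62·27.0)) / 1.62 = (21.56 + 23.50) / 1.62 = 27.81 s.
Horizontal distance: R = vₓ t = 17.52 × 27.81 = 487.2 m.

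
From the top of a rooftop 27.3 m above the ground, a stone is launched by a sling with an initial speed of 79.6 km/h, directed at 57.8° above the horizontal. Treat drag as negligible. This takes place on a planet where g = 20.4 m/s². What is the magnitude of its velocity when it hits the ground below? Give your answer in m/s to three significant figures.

Convert: 79.6 km/h = 79.6/3.6 = 22.11 m/s.
Horizontal component vₓ = 22.11 cos 57.8° = 11.78 m/s; vertical v_y0 = 22.11 sin 57.8° = 18.71 m/s.
Vertical motion (up positive, ground at y = 0): 10.20 t² − (18.71) t − 27.3 = 0, so t = (18.71 + √(18.71² + 2·20.4·27.3)) / 20.4 = (18.71 + 38.26) / 20.4 = 2.793 s.
Vertical velocity at impact: v_y = v_y0 − g t = 18.71 − 20.4 × 2.793 = −38.26 m/s.
Speed: |v| = √(vₓ² + v_y²) = √(11.78² + 38.26²) = 40.03 m/s.

40.0 m/s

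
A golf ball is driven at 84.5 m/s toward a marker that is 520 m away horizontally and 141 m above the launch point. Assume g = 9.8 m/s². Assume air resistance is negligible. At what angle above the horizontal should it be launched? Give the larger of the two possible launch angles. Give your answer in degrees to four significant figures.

Trajectory: y = x tanθ − g x² (1 + tan²θ)/(2v₀²). With x = 520, y = 141, v₀ = 84.5, g = 9.80:
185.6 tan²θ − 520 tanθ + (326.6) = 0.
tanθ = [520 ± √(520² − 4 × 185.6 × (326.6))] / (2 × 185.6) = (520 ± 167.4) / 371.1, giving tanθ = 0.9502 or 1.852.
θ = 43.54° or 61.63°; the larger is 61.63°.

61.63°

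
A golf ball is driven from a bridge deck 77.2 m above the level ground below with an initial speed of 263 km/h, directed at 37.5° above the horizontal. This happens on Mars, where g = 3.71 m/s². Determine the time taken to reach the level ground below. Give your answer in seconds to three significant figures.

25.6 s

Convert: 263 km/h = 263/3.6 = 73.06 m/s.
vₓ = 73.06 cos 37.5° = 57.96 m/s; v_y0 = 73.06 sin 37.5° = 44.47 m/s.
Vertical motion (up positive, ground at y = 0): 1.855 t² − (44.47) t − 77.2 = 0, so t = (44.47 + √(44.47² + 2·3.71·77.2)) / 3.71 = (44.47 + 50.50) / 3.71 = 25.60 s.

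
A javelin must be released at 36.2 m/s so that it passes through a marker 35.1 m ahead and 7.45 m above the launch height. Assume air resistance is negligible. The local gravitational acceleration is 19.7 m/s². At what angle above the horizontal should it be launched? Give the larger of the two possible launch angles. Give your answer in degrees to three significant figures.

Trajectory: y = x tanθ − g x² (1 + tan²θ)/(2v₀²). With x = 35.1, y = 7.45, v₀ = 36.2, g = 19.7:
9.260 tan²θ − 35.1 tanθ + (16.71) = 0.
tanθ = [35.1 ± √(35.1² − 4 × 9.260 × (16.71))] / (2 × 9.260) = (35.1 ± 24.76) / 18.52, giving tanθ = 0.5583 or 3.232.
θ = 29.18° or 72.81°; the larger is 72.81°.

72.8°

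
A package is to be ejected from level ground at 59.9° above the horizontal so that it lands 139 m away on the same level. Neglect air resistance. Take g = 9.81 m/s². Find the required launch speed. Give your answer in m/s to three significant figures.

39.6 m/s

On level ground R = v₀² sin 2θ / g ⇒ v₀ = √(gR / sin 2θ).
v₀ = √(9.81 × 139 / sin 119.8°) = √(1364 / 0.8678) = √1571.4 = 39.64 m/s.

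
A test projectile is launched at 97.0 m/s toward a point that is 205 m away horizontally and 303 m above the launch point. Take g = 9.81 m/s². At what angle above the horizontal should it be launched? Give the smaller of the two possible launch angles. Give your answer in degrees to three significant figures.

63.7°

Trajectory: y = x tanθ − g x² (1 + tan²θ)/(2v₀²). With x = 205, y = 303, v₀ = 97.0, g = 9.81:
21.91 tan²θ − 205 tanθ + (324.9) = 0.
tanθ = [205 ± √(205² − 4 × 21.91 × (324.9))] / (2 × 21.91) = (205 ± 116.4) / 43.82, giving tanθ = 2.022 or 7.336.
θ = 63.68° or 82.24°; the smaller is 63.68°.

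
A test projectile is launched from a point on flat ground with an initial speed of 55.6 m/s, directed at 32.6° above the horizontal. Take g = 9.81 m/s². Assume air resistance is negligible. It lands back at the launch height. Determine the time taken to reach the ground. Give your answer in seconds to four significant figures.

Resolve: vₓ = 55.60 cos 32.6° = 46.84 m/s and v_y0 = 55.60 sin 32.6° = 29.96 m/s.
It returns to y = 0 when t = 2 v_y0 / g = 2(29.96)/9.81 = 6.107 s.

6.107 s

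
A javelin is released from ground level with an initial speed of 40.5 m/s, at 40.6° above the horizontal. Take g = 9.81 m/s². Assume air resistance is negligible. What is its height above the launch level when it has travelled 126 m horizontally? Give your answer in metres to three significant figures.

25.6 m

Components: vₓ = 40.50 cos 40.6° = 30.75 m/s, v_y0 = 40.50 sin 40.6° = 26.36 m/s.
x = vₓ t ⇒ t = 126/30.75 = 4.097 s.
Height: y = v_y0 t − ½ g t² = 26.36 × 4.097 − 4.905 × 4.097² = 108.0 − 82.35 = 25.64 m.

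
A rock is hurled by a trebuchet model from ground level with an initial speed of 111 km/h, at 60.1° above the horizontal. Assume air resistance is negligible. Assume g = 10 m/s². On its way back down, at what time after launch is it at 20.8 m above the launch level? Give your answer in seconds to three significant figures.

4.40 s

Convert: 111 km/h = 111/3.6 = 30.83 m/s.
vₓ = 30.83 cos 60.1° = 15.37 m/s; v_y0 = 30.83 sin 60.1° = 26.73 m/s.
Require v_y0 t − ½ g t² = 20.8, i.e. 5.000 t² − 26.73 t + 20.8 = 0.
Quadratic formula: t = (26.73 ± √298.46) / 10.0 = (26.73 ± 17.28) / 10.0 → t = 0.9453 s or 4.401 s.
The descending-branch root is 4.401 s.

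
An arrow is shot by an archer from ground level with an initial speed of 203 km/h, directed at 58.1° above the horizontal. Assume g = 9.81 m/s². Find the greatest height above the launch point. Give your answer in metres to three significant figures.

117 m

Convert: 203 km/h = 203/3.6 = 56.39 m/s.
vₓ = 56.39 cos 58.1° = 29.80 m/s; v_y0 = 56.39 sin 58.1° = 47.87 m/s.
At the apex v_y = 0, so H = v_y0²/(2g) = 47.87²/19.62 = 116.8 m.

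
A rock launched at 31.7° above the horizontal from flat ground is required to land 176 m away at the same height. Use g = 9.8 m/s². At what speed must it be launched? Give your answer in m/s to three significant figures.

43.9 m/s

On level ground R = v₀² sin 2θ / g ⇒ v₀ = √(gR / sin 2θ).
v₀ = √(9.80 × 176 / sin 63.40°) = √(1725 / 0.8942) = √1929.0 = 43.92 m/s.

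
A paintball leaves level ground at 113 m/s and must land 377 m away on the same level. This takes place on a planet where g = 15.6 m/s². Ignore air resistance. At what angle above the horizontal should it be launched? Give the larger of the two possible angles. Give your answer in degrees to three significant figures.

76.3°

R = v₀² sin 2θ / g gives sin 2θ = gR/v₀² = 15.6·377/113² = 0.4606.
2θ = 27.42° or 180° − 27.42° = 152.6°, so θ = 13.71° or 76.29°.
The larger angle is 76.29°.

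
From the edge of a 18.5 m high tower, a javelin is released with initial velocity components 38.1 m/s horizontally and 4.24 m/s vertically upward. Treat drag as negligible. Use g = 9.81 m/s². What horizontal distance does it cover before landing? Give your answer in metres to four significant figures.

The projectile lands when y = 18.5 + (4.240) t − ½·9.81·t² = 0. Positive root: t = (4.240 + √(4.240² + 2·9.81·18.5)) / 9.81 = (4.240 + 19.52) / 9.81 = 2.422 s.
Horizontal distance: R = vₓ t = 38.10 × 2.422 = 92.27 m.

92.27 m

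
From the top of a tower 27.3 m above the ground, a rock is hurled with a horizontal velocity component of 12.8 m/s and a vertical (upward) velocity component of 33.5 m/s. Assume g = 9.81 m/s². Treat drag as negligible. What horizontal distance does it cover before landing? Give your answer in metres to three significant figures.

The projectile lands when y = 27.3 + (33.50) t − ½·9.81·t² = 0. Positive root: t = (33.50 + √(33.50² + 2·9.81·27.3)) / 9.81 = (33.50 + 40.72) / 9.81 = 7.565 s.
Horizontal distance: R = vₓ t = 12.80 × 7.565 = 96.84 m.

96.8 m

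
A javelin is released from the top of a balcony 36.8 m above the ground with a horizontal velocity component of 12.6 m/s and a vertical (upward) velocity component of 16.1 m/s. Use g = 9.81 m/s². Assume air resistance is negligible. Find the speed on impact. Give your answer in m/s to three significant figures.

33.8 m/s

With up positive and y = 0 at the ground: y(t) = 36.8 + (16.10) t − 4.905 t². Setting y = 0 and taking the positive root: t = [16.10 + √(16.10² + 2·9.81·36.8)] / 9.81 = (16.10 + 31.32) / 9.81 = 4.834 s.
Vertical velocity at impact: v_y = v_y0 − g t = 16.10 − 9.81 × 4.834 = −31.32 m/s.
Speed: |v| = √(vₓ² + v_y²) = √(12.60² + 31.32²) = 33.76 m/s.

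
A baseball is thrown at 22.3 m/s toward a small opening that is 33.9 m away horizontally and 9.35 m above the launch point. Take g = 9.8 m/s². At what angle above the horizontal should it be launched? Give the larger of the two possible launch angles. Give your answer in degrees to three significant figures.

Trajectory: y = x tanθ − g x² (1 + tan²θ)/(2v₀²). With x = 33.9, y = 9.35, v₀ = 22.3, g = 9.80:
11.32 tan²θ − 33.9 tanθ + (20.67) = 0.
tanθ = [33.9 ± √(33.9² − 4 × 11.32 × (20.67))] / (2 × 11.32) = (33.9 ± 14.59) / 22.65, giving tanθ = 0.8527 or 2.141.
θ = 40.46° or 64.96°; the larger is 64.96°.

65.0°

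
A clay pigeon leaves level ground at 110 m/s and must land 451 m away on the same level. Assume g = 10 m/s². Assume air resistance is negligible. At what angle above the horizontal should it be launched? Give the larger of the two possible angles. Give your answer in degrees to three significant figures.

Level-ground range R = v₀² sin(2θ)/g ⇒ sin(2θ) = gR/v₀² = 10.0 × 451 / 110² = 0.3727.
2θ = 21.88° or 180° − 21.88° = 158.1°, so θ = 10.94° or 79.06°.
The larger angle is 79.06°.

79.1°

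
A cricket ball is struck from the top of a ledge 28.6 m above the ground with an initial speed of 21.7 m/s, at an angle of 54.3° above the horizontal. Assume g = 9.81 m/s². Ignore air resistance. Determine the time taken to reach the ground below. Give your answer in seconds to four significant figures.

4.806 s

Resolve: vₓ = 21.70 cos 54.3° = 12.66 m/s and v_y0 = 21.70 sin 54.3° = 17.62 m/s.
Vertical motion (up positive, ground at y = 0): 4.905 t² − (17.62) t − 28.6 = 0, so t = (17.62 + √(17.62² + 2·9.81·28.6)) / 9.81 = (17.62 + 29.52) / 9.81 = 4.806 s.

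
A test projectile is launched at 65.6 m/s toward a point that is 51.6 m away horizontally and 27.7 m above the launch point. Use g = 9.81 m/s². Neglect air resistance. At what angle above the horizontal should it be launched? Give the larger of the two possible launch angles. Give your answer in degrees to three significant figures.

86.5°

Trajectory: y = x tanθ − g x² (1 + tan²θ)/(2v₀²). With x = 51.6, y = 27.7, v₀ = 65.6, g = 9.81:
3.035 tan²θ − 51.6 tanθ + (30.73) = 0.
tanθ = [51.6 ± √(51.6² − 4 × 3.035 × (30.73))] / (2 × 3.035) = (51.6 ± 47.85) / 6.070, giving tanθ = 0.6181 or 16.38.
θ = 31.72° or 86.51°; the larger is 86.51°.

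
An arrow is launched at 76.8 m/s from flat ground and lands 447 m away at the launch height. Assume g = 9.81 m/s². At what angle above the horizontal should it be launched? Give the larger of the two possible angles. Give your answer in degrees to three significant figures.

R = v₀² sin 2θ / g gives sin 2θ = gR/v₀² = 9.81·447/76.8² = 0.7435.
2θ = 48.03° or 180° − 48.03° = 132.0°, so θ = 24.01° or 65.99°.
The larger angle is 65.99°.

66.0°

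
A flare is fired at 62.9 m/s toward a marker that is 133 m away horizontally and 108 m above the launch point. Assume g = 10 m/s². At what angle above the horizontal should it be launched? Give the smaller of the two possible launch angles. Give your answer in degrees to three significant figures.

Trajectory: y = x tanθ − g x² (1 + tan²θ)/(2v₀²). With x = 133, y = 108, v₀ = 62.9, g = 10.0:
22.35 tan²θ − 133 tanθ + (130.4) = 0.
tanθ = [133 ± √(133² − 4 × 22.35 × (130.4))] / (2 × 22.35) = (133 ± 77.67) / 44.71, giving tanθ = 1.238 or 4.712.
θ = 51.06° or 78.02°; the smaller is 51.06°.

51.1°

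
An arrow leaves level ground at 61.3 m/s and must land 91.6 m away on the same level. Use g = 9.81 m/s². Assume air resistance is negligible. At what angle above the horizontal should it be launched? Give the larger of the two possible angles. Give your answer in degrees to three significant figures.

From R = (v₀²/g) sin 2θ: sin 2θ = 9.81 × 91.6 / 3757.7 = 0.2391.
2θ = 13.84° or 180° − 13.84° = 166.2°, so θ = 6.918° or 83.08°.
The larger angle is 83.08°.

83.1°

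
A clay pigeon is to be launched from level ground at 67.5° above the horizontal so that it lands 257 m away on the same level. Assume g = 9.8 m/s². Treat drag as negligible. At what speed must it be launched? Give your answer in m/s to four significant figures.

From R = (v₀² / g) sin 2θ: v₀ = √(gR / sin 2θ).
v₀ = √(9.80 × 257 / sin 135.0°) = √(2519 / 0.7071) = √3561.8 = 59.68 m/s.

59.68 m/s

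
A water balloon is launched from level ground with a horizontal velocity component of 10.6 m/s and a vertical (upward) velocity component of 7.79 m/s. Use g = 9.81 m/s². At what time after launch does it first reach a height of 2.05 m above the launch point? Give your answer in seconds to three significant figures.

Set y = v_y0 t − ½ g t² = 2.05: 4.905 t² − 7.790 t + 2.05 = 0.
t = [7.790 ± √(7.790² − 2·9.81·2.05)] / 9.81 = (7.790 ± 4.524) / 9.81, so t = 0.3330 s or t = 1.255 s.
The first (ascending) time is 0.3330 s.

0.333 s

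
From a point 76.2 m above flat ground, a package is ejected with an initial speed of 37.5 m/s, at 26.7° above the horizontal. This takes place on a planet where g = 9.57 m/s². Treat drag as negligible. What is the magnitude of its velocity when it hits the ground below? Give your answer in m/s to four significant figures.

Horizontal component vₓ = 37.50 cos 26.7° = 33.50 m/s; vertical v_y0 = 37.50 sin 26.7° = 16.85 m/s.
Vertical motion (up positive, ground at y = 0): 4.785 t² − (16.85) t − 76.2 = 0, so t = (16.85 + √(16.85² + 2·9.57·76.2)) / 9.57 = (16.85 + 41.74) / 9.57 = 6.122 s.
Vertical velocity at impact: v_y = v_y0 − g t = 16.85 − 9.57 × 6.122 = −41.74 m/s.
Speed: |v| = √(vₓ² + v_y²) = √(33.50² + 41.74²) = 53.52 m/s.

53.52 m/s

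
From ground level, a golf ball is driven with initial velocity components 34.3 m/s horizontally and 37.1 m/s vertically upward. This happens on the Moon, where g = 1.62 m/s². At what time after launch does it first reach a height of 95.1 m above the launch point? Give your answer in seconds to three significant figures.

2.73 s

Require v_y0 t − ½ g t² = 95.1, i.e. 0.8100 t² − 37.10 t + 95.1 = 0.
t = [37.10 ± √(37.10² − 2·1.62·95.1)] / 1.62 = (37.10 ± 32.68) / 1.62, so t = 2.726 s or t = 43.08 s.
The first (ascending) time is 2.726 s.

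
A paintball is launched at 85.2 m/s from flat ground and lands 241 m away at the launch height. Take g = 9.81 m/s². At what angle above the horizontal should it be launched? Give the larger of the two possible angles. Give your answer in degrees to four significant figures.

Level-ground range R = v₀² sin(2θ)/g ⇒ sin(2θ) = gR/v₀² = 9.81 × 241 / 85.2² = 0.3257.
2θ = 19.01° or 180° − 19.01° = 161.0°, so θ = 9.504° or 80.50°.
The larger angle is 80.50°.

80.50°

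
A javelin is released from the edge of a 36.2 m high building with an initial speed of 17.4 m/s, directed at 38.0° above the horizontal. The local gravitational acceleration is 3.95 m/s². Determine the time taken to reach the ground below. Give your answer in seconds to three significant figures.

Resolve: vₓ = 17.40 cos 38.0° = 13.71 m/s and v_y0 = 17.40 sin 38.0° = 10.71 m/s.
With up positive and y = 0 at the ground: y(t) = 36.2 + (10.71) t − 1.975 t². Setting y = 0 and taking the positive root: t = [10.71 + √(10.71² + 2·3.95·36.2)] / 3.95 = (10.71 + 20.02) / 3.95 = 7.780 s.

7.78 s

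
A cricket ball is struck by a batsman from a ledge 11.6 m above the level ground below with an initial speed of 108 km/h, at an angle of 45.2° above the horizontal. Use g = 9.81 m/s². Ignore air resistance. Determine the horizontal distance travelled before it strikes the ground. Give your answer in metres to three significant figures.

Convert: 108 km/h = 108/3.6 = 30.00 m/s.
Horizontal component vₓ = 30.00 cos 45.2° = 21.14 m/s; vertical v_y0 = 30.00 sin 45.2° = 21.29 m/s.
The projectile lands when y = 11.6 + (21.29) t − ½·9.81·t² = 0. Positive root: t = (21.29 + √(21.29² + 2·9.81·11.6)) / 9.81 = (21.29 + 26.09) / 9.81 = 4.830 s.
Horizontal distance: R = vₓ t = 21.14 × 4.830 = 102.1 m.

102 m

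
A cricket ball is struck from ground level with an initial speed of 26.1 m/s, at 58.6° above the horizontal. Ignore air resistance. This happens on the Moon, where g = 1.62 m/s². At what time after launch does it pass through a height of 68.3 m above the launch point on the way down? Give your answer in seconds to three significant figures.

vₓ = 26.10 cos 58.6° = 13.60 m/s; v_y0 = 26.10 sin 58.6° = 22.28 m/s.
Set y = v_y0 t − ½ g t² = 68.3: 0.8100 t² − 22.28 t + 68.3 = 0.
Quadratic formula: t = (22.28 ± √275.00) / 1.62 = (22.28 ± 16.58) / 1.62 → t = 3.515 s or 23.99 s.
The descending-branch root is 23.99 s.

24.0 s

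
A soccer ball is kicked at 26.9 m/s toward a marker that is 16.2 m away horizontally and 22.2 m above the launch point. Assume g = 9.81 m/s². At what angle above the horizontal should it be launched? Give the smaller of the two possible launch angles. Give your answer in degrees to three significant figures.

61.7°

Trajectory: y = x tanθ − g x² (1 + tan²θ)/(2v₀²). With x = 16.2, y = 22.2, v₀ = 26.9, g = 9.81:
1.779 tan²θ − 16.2 tanθ + (23.98) = 0.
tanθ = [16.2 ± √(16.2² − 4 × 1.779 × (23.98))] / (2 × 1.779) = (16.2 ± 9.582) / 3.558, giving tanθ = 1.860 or 7.246.
θ = 61.74° or 82.14°; the smaller is 61.74°.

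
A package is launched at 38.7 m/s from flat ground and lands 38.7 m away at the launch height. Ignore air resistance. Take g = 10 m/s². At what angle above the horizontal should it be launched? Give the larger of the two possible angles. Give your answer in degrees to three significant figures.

82.5°

Level-ground range R = v₀² sin(2θ)/g ⇒ sin(2θ) = gR/v₀² = 10.0 × 38.7 / 38.7² = 0.2584.
2θ = 14.98° or 180° − 14.98° = 165.0°, so θ = 7.488° or 82.51°.
The larger angle is 82.51°.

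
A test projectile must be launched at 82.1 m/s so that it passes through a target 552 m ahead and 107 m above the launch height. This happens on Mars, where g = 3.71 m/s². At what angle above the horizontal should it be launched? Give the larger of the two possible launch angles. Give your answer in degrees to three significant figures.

80.9°

Trajectory: y = x tanθ − g x² (1 + tan²θ)/(2v₀²). With x = 552, y = 107, v₀ = 82.1, g = 3.71:
83.86 tan²θ − 552 tanθ + (190.9) = 0.
tanθ = [552 ± √(552² − 4 × 83.86 × (190.9))] / (2 × 83.86) = (552 ± 490.6) / 167.7, giving tanθ = 0.3661 or 6.217.
θ = 20.11° or 80.86°; the larger is 80.86°.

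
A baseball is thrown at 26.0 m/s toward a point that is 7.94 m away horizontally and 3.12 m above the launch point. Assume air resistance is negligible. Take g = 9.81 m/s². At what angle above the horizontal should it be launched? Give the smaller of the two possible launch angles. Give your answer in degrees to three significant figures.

24.8°

Trajectory: y = x tanθ − g x² (1 + tan²θ)/(2v₀²). With x = 7.94, y = 3.12, v₀ = 26.0, g = 9.81:
0.4574 tan²θ − 7.94 tanθ + (3.577) = 0.
tanθ = [7.94 ± √(7.94² − 4 × 0.4574 × (3.577))] / (2 × 0.4574) = (7.94 ± 7.516) / 0.9149, giving tanθ = 0.4629 or 16.89.
θ = 24.84° or 86.61°; the smaller is 24.84°.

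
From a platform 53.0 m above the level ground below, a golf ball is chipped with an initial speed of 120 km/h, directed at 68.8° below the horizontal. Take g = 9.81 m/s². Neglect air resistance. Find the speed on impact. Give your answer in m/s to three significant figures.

46.4 m/s

Convert: 120 km/h = 120/3.6 = 33.33 m/s.
Horizontal component vₓ = 33.33 cos 68.8° = 12.05 m/s; vertical v_y0 = −31.08 m/s (downward).
Vertical motion (up positive, ground at y = 0): 4.905 t² − (−31.08) t − 53.0 = 0, so t = (−31.08 + √(31.08² + 2·9.81·53.0)) / 9.81 = (−31.08 + 44.78) / 9.81 = 1.397 s.
Vertical velocity at impact: v_y = v_y0 − g t = −31.08 − 9.81 × 1.397 = −44.78 m/s.
Speed: |v| = √(vₓ² + v_y²) = √(12.05² + 44.78²) = 46.38 m/s.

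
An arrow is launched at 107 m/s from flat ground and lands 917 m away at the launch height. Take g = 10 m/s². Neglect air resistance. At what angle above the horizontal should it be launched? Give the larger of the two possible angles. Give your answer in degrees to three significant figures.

63.4°

From R = (v₀²/g) sin 2θ: sin 2θ = 10.0 × 917 / 11449 = 0.8009.
2θ = 53.22° or 180° − 53.22° = 126.8°, so θ = 26.61° or 63.39°.
The larger angle is 63.39°.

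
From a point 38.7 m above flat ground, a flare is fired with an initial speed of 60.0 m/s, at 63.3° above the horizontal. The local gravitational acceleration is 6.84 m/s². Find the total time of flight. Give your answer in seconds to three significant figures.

Components: vₓ = 60.00 cos 63.3° = 26.96 m/s, v_y0 = 60.00 sin 63.3° = 53.60 m/s.
The projectile lands when y = 38.7 + (53.60) t − ½·6.84·t² = 0. Positive root: t = (53.60 + √(53.60² + 2·6.84·38.7)) / 6.84 = (53.60 + 58.33) / 6.84 = 16.36 s.

16.4 s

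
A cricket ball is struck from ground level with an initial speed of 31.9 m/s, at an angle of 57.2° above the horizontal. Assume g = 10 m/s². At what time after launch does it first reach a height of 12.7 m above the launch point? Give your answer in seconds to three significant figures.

0.525 s

vₓ = 31.90 cos 57.2° = 17.28 m/s; v_y0 = 31.90 sin 57.2° = 26.81 m/s.
Set y = v_y0 t − ½ g t² = 12.7: 5.000 t² − 26.81 t + 12.7 = 0.
Quadratic formula: t = (26.81 ± √464.99) / 10.0 = (26.81 ± 21.56) / 10.0 → t = 0.5250 s or 4.838 s.
The first (ascending) time is 0.5250 s.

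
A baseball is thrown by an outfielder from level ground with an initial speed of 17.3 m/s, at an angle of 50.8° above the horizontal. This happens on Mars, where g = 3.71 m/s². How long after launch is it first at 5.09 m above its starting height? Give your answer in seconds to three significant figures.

0.402 s

Components: vₓ = 17.30 cos 50.8° = 10.93 m/s, v_y0 = 17.30 sin 50.8° = 13.41 m/s.
Require v_y0 t − ½ g t² = 5.09, i.e. 1.855 t² − 13.41 t + 5.09 = 0.
t = [13.41 ± √(13.41² − 2·3.71·5.09)] / 3.71 = (13.41 ± 11.92) / 3.71, so t = 0.4020 s or t = 6.825 s.
The first (ascending) time is 0.4020 s.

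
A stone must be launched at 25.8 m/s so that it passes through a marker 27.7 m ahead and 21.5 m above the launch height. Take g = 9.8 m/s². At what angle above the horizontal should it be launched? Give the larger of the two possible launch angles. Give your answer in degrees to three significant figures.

74.3°

Trajectory: y = x tanθ − g x² (1 + tan²θ)/(2v₀²). With x = 27.7, y = 21.5, v₀ = 25.8, g = 9.80:
5.648 tan²θ − 27.7 tanθ + (27.15) = 0.
tanθ = [27.7 ± √(27.7² − 4 × 5.648 × (27.15))] / (2 × 5.648) = (27.7 ± 12.41) / 11.30, giving tanθ = 1.354 or 3.550.
θ = 53.55° or 74.27°; the larger is 74.27°.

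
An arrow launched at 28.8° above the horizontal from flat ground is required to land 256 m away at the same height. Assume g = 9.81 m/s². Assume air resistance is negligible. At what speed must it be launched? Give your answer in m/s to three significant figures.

54.5 m/s

From R = (v₀² / g) sin 2θ: v₀ = √(gR / sin 2θ).
v₀ = √(9.81 × 256 / sin 57.60°) = √(2511 / 0.8443) = √2974.4 = 54.54 m/s.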